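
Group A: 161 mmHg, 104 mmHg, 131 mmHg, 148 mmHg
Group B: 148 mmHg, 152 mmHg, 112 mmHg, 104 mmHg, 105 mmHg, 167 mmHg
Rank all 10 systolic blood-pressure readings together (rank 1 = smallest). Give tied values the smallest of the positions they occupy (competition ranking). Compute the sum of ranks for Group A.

21

Sorted (ascending): 104, 104, 105, 112, 131, 148, 148, 152, 161, 167
The 2 values of 104 occupy positions 1–2 → each gets rank 1.
The 2 values of 148 occupy positions 6–7 → each gets rank 6.
Group A values → pooled ranks: 161→9, 104→1, 131→5, 148→6
Rank sum = 9 + 1 + 5 + 6 = 21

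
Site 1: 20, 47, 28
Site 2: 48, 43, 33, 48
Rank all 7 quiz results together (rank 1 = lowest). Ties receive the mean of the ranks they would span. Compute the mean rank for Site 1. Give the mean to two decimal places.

2.67

Sorted (ascending): 20, 28, 33, 43, 47, 48, 48
The 2 values of 48 occupy positions 6–7 → average rank (6+7)/2 = 6.5.
Site 1 values → pooled ranks: 20→1, 47→5, 28→2
Mean rank = (1 + 5 + 2) / 3 = 2.67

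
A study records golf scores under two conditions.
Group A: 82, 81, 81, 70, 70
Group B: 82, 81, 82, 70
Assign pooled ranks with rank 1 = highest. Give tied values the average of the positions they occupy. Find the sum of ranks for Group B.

17

Sorted (descending): 82, 82, 82, 81, 81, 81, 70, 70, 70
The 3 values of 82 occupy positions 1–3 → average rank 2.
The 3 values of 81 occupy positions 4–6 → average rank 5.
The 3 values of 70 occupy positions 7–9 → average rank 8.
Group B values → pooled ranks: 82→2, 81→5, 82→2, 70→8
Rank sum = 2 + 5 + 2 + 8 = 17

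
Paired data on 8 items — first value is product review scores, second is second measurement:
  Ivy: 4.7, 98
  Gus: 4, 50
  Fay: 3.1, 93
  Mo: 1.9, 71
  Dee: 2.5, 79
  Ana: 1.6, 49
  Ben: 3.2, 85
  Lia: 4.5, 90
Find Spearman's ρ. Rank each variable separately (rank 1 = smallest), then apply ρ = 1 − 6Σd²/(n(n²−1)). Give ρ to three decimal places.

Ranks of variable 1: 8, 6, 4, 2, 3, 1, 5, 7
Ranks of variable 2: 8, 2, 7, 3, 4, 1, 5, 6
d = r₁ − r₂: 0, 4, -3, -1, -1, 0, 0, 1
d²: 0, 16, 9, 1, 1, 0, 0, 1; Σd² = 28
ρ = 1 − 6·28/(8·63) = 1 − 168/504 = 0.667

0.667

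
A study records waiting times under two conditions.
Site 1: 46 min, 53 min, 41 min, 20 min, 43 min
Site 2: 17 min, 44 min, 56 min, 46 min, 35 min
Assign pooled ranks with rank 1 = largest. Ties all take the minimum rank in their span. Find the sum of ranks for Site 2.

Sorted (descending): 56, 53, 46, 46, 44, 43, 41, 35, 20, 17
The 2 values of 46 occupy positions 3–4 → each gets rank 3.
Site 2 values → pooled ranks: 17→10, 44→5, 56→1, 46→3, 35→8
Rank sum = 10 + 5 + 1 + 3 + 8 = 27

27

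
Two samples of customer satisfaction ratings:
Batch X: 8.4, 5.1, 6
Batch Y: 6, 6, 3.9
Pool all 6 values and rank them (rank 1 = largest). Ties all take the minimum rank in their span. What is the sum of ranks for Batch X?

Sorted (descending): 8.4, 6, 6, 6, 5.1, 3.9
The 3 values of 6 occupy positions 2–4 → each gets rank 2.
Batch X values → pooled ranks: 8.4→1, 5.1→5, 6→2
Rank sum = 1 + 5 + 2 = 8

8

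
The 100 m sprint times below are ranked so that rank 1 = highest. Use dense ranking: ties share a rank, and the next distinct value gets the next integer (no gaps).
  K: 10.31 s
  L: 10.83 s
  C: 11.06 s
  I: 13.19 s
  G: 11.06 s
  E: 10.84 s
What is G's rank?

2

Sorted (descending): 13.19, 11.06, 11.06, 10.84, 10.83, 10.31
The 2 values of 11.06 share dense rank 2.
Remaining distinct values take the next consecutive integers.
G has value 11.06 s → rank 2.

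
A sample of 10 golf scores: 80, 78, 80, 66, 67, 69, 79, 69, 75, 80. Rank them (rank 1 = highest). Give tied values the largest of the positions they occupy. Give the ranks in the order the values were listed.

3, 5, 3, 10, 9, 8, 4, 8, 6, 3

Sorted (descending): 80, 80, 80, 79, 78, 75, 69, 69, 67, 66
The 3 values of 80 occupy positions 1–3 → each gets rank 3.
The 2 values of 69 occupy positions 7–8 → each gets rank 8.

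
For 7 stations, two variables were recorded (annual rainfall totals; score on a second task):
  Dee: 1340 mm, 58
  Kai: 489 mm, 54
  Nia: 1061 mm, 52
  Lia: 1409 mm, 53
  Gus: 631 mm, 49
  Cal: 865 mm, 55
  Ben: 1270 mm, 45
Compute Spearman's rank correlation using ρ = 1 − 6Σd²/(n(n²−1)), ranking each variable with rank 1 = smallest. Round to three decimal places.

Ranks of variable 1: 6, 1, 4, 7, 2, 3, 5
Ranks of variable 2: 7, 5, 3, 4, 2, 6, 1
d = r₁ − r₂: -1, -4, 1, 3, 0, -3, 4
d²: 1, 16, 1, 9, 0, 9, 16; Σd² = 52
ρ = 1 − 6·52/(7·48) = 1 − 312/336 = 0.071

0.071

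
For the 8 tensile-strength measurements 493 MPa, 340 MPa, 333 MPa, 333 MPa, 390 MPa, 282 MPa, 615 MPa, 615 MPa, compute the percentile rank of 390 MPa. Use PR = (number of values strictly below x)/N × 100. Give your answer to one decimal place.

N = 8.
Strictly below 390: 4. Equal to 390: 1.
PR = 4/8 × 100 = 50.0

50.0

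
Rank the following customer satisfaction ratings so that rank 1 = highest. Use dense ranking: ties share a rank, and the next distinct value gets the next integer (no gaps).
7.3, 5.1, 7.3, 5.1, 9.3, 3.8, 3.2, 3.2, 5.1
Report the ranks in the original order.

2, 3, 2, 3, 1, 4, 5, 5, 3

Sorted (descending): 9.3, 7.3, 7.3, 5.1, 5.1, 5.1, 3.8, 3.2, 3.2
The 2 values of 7.3 share dense rank 2.
The 3 values of 5.1 share dense rank 3.
The 2 values of 3.2 share dense rank 5.
Remaining distinct values take the next consecutive integers.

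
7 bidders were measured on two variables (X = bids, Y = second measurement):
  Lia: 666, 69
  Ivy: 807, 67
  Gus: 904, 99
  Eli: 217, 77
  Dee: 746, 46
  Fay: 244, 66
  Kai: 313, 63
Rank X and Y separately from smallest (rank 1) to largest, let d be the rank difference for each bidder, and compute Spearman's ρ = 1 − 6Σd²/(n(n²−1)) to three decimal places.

Ranks of variable 1: 4, 6, 7, 1, 5, 2, 3
Ranks of variable 2: 5, 4, 7, 6, 1, 3, 2
d = r₁ − r₂: -1, 2, 0, -5, 4, -1, 1
d²: 1, 4, 0, 25, 16, 1, 1; Σd² = 48
ρ = 1 − 6·48/(7·48) = 1 − 288/336 = 0.143

0.143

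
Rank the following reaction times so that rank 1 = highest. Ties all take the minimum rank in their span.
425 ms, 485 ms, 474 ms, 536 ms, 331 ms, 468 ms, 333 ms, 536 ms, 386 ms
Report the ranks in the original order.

Sorted (descending): 536, 536, 485, 474, 468, 425, 386, 333, 331
The 2 values of 536 occupy positions 1–2 → each gets rank 1.

6, 3, 4, 1, 9, 5, 8, 1, 7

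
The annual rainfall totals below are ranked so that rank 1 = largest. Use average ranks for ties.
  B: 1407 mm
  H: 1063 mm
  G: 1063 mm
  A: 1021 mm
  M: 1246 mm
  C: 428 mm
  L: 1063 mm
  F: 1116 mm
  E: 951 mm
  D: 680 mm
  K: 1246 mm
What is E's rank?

Sorted (descending): 1407, 1246, 1246, 1116, 1063, 1063, 1063, 1021, 951, 680, 428
The 2 values of 1246 occupy positions 2–3 → average rank (2+3)/2 = 2.5.
The 3 values of 1063 occupy positions 5–7 → average rank 6.
E has value 951 mm → rank 9.

9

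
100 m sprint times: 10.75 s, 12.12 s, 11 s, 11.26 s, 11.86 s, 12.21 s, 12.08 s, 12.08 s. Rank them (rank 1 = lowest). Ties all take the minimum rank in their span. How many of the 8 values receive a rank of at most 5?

Sorted (ascending): 10.75, 11, 11.26, 11.86, 12.08, 12.08, 12.12, 12.21
The 2 values of 12.08 occupy positions 5–6 → each gets rank 5.
Ranks ≤ 5: {1, 2, 3, 4, 5, 5} → 6 values.

6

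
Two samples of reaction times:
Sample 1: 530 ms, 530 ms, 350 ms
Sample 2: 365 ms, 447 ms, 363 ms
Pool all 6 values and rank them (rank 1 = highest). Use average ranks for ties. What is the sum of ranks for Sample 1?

9

Sorted (descending): 530, 530, 447, 365, 363, 350
The 2 values of 530 occupy positions 1–2 → average rank (1+2)/2 = 1.5.
Sample 1 values → pooled ranks: 530→1.5, 530→1.5, 350→6
Rank sum = 1.5 + 1.5 + 6 = 9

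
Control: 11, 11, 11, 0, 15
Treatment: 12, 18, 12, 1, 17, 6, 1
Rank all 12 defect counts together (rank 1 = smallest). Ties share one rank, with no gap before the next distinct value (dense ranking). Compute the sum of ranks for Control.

Sorted (ascending): 0, 1, 1, 6, 11, 11, 11, 12, 12, 15, 17, 18
The 2 values of 1 share dense rank 2.
The 3 values of 11 share dense rank 4.
The 2 values of 12 share dense rank 5.
Remaining distinct values take the next consecutive integers.
Control values → pooled ranks: 11→4, 11→4, 11→4, 0→1, 15→6
Rank sum = 4 + 4 + 4 + 1 + 6 = 19

19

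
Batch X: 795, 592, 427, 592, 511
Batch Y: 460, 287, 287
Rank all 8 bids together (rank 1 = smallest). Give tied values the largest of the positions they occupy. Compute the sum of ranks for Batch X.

Sorted (ascending): 287, 287, 427, 460, 511, 592, 592, 795
The 2 values of 287 occupy positions 1–2 → each gets rank 2.
The 2 values of 592 occupy positions 6–7 → each gets rank 7.
Batch X values → pooled ranks: 795→8, 592→7, 427→3, 592→7, 511→5
Rank sum = 8 + 7 + 3 + 7 + 5 = 30

30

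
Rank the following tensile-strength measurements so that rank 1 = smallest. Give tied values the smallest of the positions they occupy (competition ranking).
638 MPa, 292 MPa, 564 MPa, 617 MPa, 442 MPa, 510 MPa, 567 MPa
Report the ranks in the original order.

Sorted (ascending): 292, 442, 510, 564, 567, 617, 638
No ties — each value takes its position as its rank.

7, 1, 4, 6, 2, 3, 5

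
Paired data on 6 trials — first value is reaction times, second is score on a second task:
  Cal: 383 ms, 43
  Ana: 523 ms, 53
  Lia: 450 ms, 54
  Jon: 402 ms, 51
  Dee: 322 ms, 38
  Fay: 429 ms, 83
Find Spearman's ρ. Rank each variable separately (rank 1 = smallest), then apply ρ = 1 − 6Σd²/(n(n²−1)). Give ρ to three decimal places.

0.771

Ranks of variable 1: 2, 6, 5, 3, 1, 4
Ranks of variable 2: 2, 4, 5, 3, 1, 6
d = r₁ − r₂: 0, 2, 0, 0, 0, -2
d²: 0, 4, 0, 0, 0, 4; Σd² = 8
ρ = 1 − 6·8/(6·35) = 1 − 48/210 = 0.771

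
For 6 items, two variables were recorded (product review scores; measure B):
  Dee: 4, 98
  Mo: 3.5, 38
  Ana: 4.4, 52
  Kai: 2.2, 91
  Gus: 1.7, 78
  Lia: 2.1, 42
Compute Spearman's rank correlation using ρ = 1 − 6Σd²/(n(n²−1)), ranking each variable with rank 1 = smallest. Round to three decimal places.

0.086

Ranks of variable 1: 5, 4, 6, 3, 1, 2
Ranks of variable 2: 6, 1, 3, 5, 4, 2
d = r₁ − r₂: -1, 3, 3, -2, -3, 0
d²: 1, 9, 9, 4, 9, 0; Σd² = 32
ρ = 1 − 6·32/(6·35) = 1 − 192/210 = 0.086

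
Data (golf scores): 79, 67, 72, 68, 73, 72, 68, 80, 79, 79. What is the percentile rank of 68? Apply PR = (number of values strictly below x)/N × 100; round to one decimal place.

10.0

N = 10.
Strictly below 68: 1. Equal to 68: 2.
PR = 1/10 × 100 = 10.0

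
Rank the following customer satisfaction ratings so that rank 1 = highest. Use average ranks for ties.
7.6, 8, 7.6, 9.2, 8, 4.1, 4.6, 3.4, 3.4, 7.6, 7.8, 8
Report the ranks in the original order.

Sorted (descending): 9.2, 8, 8, 8, 7.8, 7.6, 7.6, 7.6, 4.6, 4.1, 3.4, 3.4
The 3 values of 8 occupy positions 2–4 → average rank 3.
The 3 values of 7.6 occupy positions 6–8 → average rank 7.
The 2 values of 3.4 occupy positions 11–12 → average rank (11+12)/2 = 11.5.

7, 3, 7, 1, 3, 10, 9, 11.5, 11.5, 7, 5, 3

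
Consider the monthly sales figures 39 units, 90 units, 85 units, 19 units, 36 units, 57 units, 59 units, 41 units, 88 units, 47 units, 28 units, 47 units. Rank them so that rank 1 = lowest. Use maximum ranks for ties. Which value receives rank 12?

Sorted (ascending): 19, 28, 36, 39, 41, 47, 47, 57, 59, 85, 88, 90
The 2 values of 47 occupy positions 6–7 → each gets rank 7.
Rank 12 → value 90.

90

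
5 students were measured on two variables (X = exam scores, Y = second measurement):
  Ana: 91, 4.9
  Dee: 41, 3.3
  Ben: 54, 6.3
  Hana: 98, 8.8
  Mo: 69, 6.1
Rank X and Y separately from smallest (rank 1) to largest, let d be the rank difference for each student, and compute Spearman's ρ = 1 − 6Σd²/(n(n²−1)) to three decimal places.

Ranks of variable 1: 4, 1, 2, 5, 3
Ranks of variable 2: 2, 1, 4, 5, 3
d = r₁ − r₂: 2, 0, -2, 0, 0
d²: 4, 0, 4, 0, 0; Σd² = 8
ρ = 1 − 6·8/(5·24) = 1 − 48/120 = 0.600

0.600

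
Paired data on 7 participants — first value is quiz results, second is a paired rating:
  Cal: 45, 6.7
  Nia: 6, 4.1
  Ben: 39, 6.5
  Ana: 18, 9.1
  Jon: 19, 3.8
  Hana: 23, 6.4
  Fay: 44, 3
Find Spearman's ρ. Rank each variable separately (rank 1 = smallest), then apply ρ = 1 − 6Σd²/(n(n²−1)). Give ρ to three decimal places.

Ranks of variable 1: 7, 1, 5, 2, 3, 4, 6
Ranks of variable 2: 6, 3, 5, 7, 2, 4, 1
d = r₁ − r₂: 1, -2, 0, -5, 1, 0, 5
d²: 1, 4, 0, 25, 1, 0, 25; Σd² = 56
ρ = 1 − 6·56/(7·48) = 1 − 336/336 = 0.000

0.000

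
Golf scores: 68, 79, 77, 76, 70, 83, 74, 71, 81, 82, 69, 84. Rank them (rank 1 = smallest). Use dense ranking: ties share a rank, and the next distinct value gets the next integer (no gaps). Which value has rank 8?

Sorted (ascending): 68, 69, 70, 71, 74, 76, 77, 79, 81, 82, 83, 84
No ties — each value takes its position as its rank.
Rank 8 → value 79.

79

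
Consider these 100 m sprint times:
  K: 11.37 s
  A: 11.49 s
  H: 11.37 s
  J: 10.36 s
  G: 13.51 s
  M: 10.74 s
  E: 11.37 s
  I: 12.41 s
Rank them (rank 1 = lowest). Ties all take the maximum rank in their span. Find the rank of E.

5

Sorted (ascending): 10.36, 10.74, 11.37, 11.37, 11.37, 11.49, 12.41, 13.51
The 3 values of 11.37 occupy positions 3–5 → each gets rank 5.
E has value 11.37 s → rank 5.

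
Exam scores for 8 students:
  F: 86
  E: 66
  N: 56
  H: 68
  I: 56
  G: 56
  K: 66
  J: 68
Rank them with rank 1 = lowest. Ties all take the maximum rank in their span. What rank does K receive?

5

Sorted (ascending): 56, 56, 56, 66, 66, 68, 68, 86
The 3 values of 56 occupy positions 1–3 → each gets rank 3.
The 2 values of 66 occupy positions 4–5 → each gets rank 5.
The 2 values of 68 occupy positions 6–7 → each gets rank 7.
K has value 66 → rank 5.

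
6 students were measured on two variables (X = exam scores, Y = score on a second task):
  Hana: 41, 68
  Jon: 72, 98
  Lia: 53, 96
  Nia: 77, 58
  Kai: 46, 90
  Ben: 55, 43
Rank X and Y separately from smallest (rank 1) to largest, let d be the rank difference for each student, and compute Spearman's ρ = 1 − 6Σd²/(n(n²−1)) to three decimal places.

-0.086

Ranks of variable 1: 1, 5, 3, 6, 2, 4
Ranks of variable 2: 3, 6, 5, 2, 4, 1
d = r₁ − r₂: -2, -1, -2, 4, -2, 3
d²: 4, 1, 4, 16, 4, 9; Σd² = 38
ρ = 1 − 6·38/(6·35) = 1 − 228/210 = -0.086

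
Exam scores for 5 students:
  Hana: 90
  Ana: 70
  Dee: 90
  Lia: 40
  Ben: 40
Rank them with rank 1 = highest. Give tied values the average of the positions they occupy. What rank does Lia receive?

Sorted (descending): 90, 90, 70, 40, 40
The 2 values of 90 occupy positions 1–2 → average rank (1+2)/2 = 1.5.
The 2 values of 40 occupy positions 4–5 → average rank (4+5)/2 = 4.5.
Lia has value 40 → rank 4.5.

4.5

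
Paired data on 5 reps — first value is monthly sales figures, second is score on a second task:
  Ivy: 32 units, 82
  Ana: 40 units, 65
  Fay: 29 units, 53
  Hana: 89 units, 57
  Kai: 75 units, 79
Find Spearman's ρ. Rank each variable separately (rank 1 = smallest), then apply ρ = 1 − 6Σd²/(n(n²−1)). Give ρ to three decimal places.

Ranks of variable 1: 2, 3, 1, 5, 4
Ranks of variable 2: 5, 3, 1, 2, 4
d = r₁ − r₂: -3, 0, 0, 3, 0
d²: 9, 0, 0, 9, 0; Σd² = 18
ρ = 1 − 6·18/(5·24) = 1 − 108/120 = 0.100

0.100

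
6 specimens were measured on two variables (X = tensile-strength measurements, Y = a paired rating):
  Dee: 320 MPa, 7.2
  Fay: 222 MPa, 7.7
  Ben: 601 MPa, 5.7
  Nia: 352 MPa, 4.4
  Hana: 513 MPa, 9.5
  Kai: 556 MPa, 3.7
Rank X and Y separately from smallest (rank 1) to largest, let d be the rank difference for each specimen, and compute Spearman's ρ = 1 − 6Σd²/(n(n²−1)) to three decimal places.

-0.429

Ranks of variable 1: 2, 1, 6, 3, 4, 5
Ranks of variable 2: 4, 5, 3, 2, 6, 1
d = r₁ − r₂: -2, -4, 3, 1, -2, 4
d²: 4, 16, 9, 1, 4, 16; Σd² = 50
ρ = 1 − 6·50/(6·35) = 1 − 300/210 = -0.429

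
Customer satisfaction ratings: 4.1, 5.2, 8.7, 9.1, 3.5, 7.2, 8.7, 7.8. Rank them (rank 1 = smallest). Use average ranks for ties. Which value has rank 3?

Sorted (ascending): 3.5, 4.1, 5.2, 7.2, 7.8, 8.7, 8.7, 9.1
The 2 values of 8.7 occupy positions 6–7 → average rank (6+7)/2 = 6.5.
Rank 3 → value 5.2.

5.2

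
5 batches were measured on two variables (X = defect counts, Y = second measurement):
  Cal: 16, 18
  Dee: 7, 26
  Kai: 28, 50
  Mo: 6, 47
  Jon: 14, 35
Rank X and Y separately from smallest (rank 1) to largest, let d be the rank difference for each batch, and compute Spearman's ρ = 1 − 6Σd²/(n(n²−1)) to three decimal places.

0.100

Ranks of variable 1: 4, 2, 5, 1, 3
Ranks of variable 2: 1, 2, 5, 4, 3
d = r₁ − r₂: 3, 0, 0, -3, 0
d²: 9, 0, 0, 9, 0; Σd² = 18
ρ = 1 − 6·18/(5·24) = 1 − 108/120 = 0.100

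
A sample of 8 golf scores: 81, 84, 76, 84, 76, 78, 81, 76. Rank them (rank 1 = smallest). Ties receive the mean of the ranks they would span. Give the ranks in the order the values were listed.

Sorted (ascending): 76, 76, 76, 78, 81, 81, 84, 84
The 3 values of 76 occupy positions 1–3 → average rank 2.
The 2 values of 81 occupy positions 5–6 → average rank (5+6)/2 = 5.5.
The 2 values of 84 occupy positions 7–8 → average rank (7+8)/2 = 7.5.

5.5, 7.5, 2, 7.5, 2, 4, 5.5, 2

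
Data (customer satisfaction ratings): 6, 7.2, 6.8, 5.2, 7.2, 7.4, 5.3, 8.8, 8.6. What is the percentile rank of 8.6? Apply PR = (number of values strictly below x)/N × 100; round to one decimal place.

77.8

N = 9.
Strictly below 8.6: 7. Equal to 8.6: 1.
PR = 7/9 × 100 = 77.8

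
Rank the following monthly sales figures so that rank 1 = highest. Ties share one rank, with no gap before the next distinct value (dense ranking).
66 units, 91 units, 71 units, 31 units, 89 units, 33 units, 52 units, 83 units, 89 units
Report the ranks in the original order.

5, 1, 4, 8, 2, 7, 6, 3, 2

Sorted (descending): 91, 89, 89, 83, 71, 66, 52, 33, 31
The 2 values of 89 share dense rank 2.
Remaining distinct values take the next consecutive integers.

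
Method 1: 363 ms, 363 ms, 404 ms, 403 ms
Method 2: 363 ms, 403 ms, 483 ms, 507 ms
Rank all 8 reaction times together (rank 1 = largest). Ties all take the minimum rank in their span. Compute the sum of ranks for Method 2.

13

Sorted (descending): 507, 483, 404, 403, 403, 363, 363, 363
The 2 values of 403 occupy positions 4–5 → each gets rank 4.
The 3 values of 363 occupy positions 6–8 → each gets rank 6.
Method 2 values → pooled ranks: 363→6, 403→4, 483→2, 507→1
Rank sum = 6 + 4 + 2 + 1 = 13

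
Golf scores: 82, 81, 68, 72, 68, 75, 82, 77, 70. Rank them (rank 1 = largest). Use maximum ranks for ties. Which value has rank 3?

81

Sorted (descending): 82, 82, 81, 77, 75, 72, 70, 68, 68
The 2 values of 82 occupy positions 1–2 → each gets rank 2.
The 2 values of 68 occupy positions 8–9 → each gets rank 9.
Rank 3 → value 81.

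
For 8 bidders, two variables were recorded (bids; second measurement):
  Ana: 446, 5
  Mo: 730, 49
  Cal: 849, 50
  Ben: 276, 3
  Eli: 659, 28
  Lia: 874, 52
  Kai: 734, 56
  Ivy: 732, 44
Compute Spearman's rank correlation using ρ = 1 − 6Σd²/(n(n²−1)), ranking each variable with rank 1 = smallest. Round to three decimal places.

Ranks of variable 1: 2, 4, 7, 1, 3, 8, 6, 5
Ranks of variable 2: 2, 5, 6, 1, 3, 7, 8, 4
d = r₁ − r₂: 0, -1, 1, 0, 0, 1, -2, 1
d²: 0, 1, 1, 0, 0, 1, 4, 1; Σd² = 8
ρ = 1 − 6·8/(8·63) = 1 − 48/504 = 0.905

0.905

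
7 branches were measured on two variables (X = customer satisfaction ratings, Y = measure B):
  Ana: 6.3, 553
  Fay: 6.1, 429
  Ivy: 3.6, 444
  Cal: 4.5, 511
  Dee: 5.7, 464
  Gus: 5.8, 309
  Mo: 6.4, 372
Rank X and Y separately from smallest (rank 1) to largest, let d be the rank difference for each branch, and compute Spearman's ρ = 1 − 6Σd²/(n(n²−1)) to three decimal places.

Ranks of variable 1: 6, 5, 1, 2, 3, 4, 7
Ranks of variable 2: 7, 3, 4, 6, 5, 1, 2
d = r₁ − r₂: -1, 2, -3, -4, -2, 3, 5
d²: 1, 4, 9, 16, 4, 9, 25; Σd² = 68
ρ = 1 − 6·68/(7·48) = 1 − 408/336 = -0.214

-0.214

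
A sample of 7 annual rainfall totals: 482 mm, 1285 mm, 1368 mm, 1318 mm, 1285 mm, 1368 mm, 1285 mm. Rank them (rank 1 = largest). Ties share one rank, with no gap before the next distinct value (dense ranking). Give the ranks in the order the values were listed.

Sorted (descending): 1368, 1368, 1318, 1285, 1285, 1285, 482
The 2 values of 1368 share dense rank 1.
The 3 values of 1285 share dense rank 3.
Remaining distinct values take the next consecutive integers.

4, 3, 1, 2, 3, 1, 3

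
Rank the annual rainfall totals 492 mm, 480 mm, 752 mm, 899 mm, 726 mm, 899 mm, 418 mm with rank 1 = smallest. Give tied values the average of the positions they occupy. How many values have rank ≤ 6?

5

Sorted (ascending): 418, 480, 492, 726, 752, 899, 899
The 2 values of 899 occupy positions 6–7 → average rank (6+7)/2 = 6.5.
Ranks ≤ 6: {1, 2, 3, 4, 5} → 5 values.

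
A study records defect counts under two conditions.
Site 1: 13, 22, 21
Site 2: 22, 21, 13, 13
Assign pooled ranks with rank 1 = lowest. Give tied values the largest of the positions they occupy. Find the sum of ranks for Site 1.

15

Sorted (ascending): 13, 13, 13, 21, 21, 22, 22
The 3 values of 13 occupy positions 1–3 → each gets rank 3.
The 2 values of 21 occupy positions 4–5 → each gets rank 5.
The 2 values of 22 occupy positions 6–7 → each gets rank 7.
Site 1 values → pooled ranks: 13→3, 22→7, 21→5
Rank sum = 3 + 7 + 5 = 15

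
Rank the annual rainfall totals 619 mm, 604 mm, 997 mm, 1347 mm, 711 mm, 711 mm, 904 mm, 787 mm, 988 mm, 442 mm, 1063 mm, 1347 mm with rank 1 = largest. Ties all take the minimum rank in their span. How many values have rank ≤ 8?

Sorted (descending): 1347, 1347, 1063, 997, 988, 904, 787, 711, 711, 619, 604, 442
The 2 values of 1347 occupy positions 1–2 → each gets rank 1.
The 2 values of 711 occupy positions 8–9 → each gets rank 8.
Ranks ≤ 8: {1, 1, 3, 4, 5, 6, 7, 8, 8} → 9 values.

9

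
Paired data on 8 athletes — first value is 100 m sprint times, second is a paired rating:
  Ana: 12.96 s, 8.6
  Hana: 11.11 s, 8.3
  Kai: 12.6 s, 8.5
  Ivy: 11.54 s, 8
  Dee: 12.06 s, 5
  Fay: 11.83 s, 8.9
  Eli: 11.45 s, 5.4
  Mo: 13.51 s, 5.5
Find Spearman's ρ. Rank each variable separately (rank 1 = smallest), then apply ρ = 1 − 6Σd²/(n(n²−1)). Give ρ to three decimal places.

Ranks of variable 1: 7, 1, 6, 3, 5, 4, 2, 8
Ranks of variable 2: 7, 5, 6, 4, 1, 8, 2, 3
d = r₁ − r₂: 0, -4, 0, -1, 4, -4, 0, 5
d²: 0, 16, 0, 1, 16, 16, 0, 25; Σd² = 74
ρ = 1 − 6·74/(8·63) = 1 − 444/504 = 0.119

0.119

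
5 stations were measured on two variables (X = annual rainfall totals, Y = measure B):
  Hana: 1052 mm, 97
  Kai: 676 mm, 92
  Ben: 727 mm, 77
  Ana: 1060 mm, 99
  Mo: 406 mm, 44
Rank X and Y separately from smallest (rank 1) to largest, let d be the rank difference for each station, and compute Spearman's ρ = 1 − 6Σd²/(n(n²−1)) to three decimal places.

0.900

Ranks of variable 1: 4, 2, 3, 5, 1
Ranks of variable 2: 4, 3, 2, 5, 1
d = r₁ − r₂: 0, -1, 1, 0, 0
d²: 0, 1, 1, 0, 0; Σd² = 2
ρ = 1 − 6·2/(5·24) = 1 − 12/120 = 0.900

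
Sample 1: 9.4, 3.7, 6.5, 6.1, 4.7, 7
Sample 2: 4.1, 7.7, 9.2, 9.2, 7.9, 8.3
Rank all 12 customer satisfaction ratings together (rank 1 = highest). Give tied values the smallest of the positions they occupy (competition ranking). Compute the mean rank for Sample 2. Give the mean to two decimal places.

5.00

Sorted (descending): 9.4, 9.2, 9.2, 8.3, 7.9, 7.7, 7, 6.5, 6.1, 4.7, 4.1, 3.7
The 2 values of 9.2 occupy positions 2–3 → each gets rank 2.
Sample 2 values → pooled ranks: 4.1→11, 7.7→6, 9.2→2, 9.2→2, 7.9→5, 8.3→4
Mean rank = (11 + 6 + 2 + 2 + 5 + 4) / 6 = 5.00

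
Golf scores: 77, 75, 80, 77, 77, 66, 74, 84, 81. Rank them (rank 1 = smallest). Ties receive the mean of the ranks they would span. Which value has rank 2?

Sorted (ascending): 66, 74, 75, 77, 77, 77, 80, 81, 84
The 3 values of 77 occupy positions 4–6 → average rank 5.
Rank 2 → value 74.

74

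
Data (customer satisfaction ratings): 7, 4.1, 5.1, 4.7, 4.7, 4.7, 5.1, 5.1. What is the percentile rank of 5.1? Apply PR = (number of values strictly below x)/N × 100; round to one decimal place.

50.0

N = 8.
Strictly below 5.1: 4. Equal to 5.1: 3.
PR = 4/8 × 100 = 50.0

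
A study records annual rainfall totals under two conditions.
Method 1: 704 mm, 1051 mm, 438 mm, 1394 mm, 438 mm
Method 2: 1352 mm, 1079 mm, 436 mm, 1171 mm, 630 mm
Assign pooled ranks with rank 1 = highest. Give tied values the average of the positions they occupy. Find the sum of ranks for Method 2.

Sorted (descending): 1394, 1352, 1171, 1079, 1051, 704, 630, 438, 438, 436
The 2 values of 438 occupy positions 8–9 → average rank (8+9)/2 = 8.5.
Method 2 values → pooled ranks: 1352→2, 1079→4, 436→10, 1171→3, 630→7
Rank sum = 2 + 4 + 10 + 3 + 7 = 26

26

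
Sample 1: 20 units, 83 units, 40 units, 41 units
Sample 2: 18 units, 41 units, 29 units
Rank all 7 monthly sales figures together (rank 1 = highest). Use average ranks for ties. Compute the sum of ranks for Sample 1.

13.5

Sorted (descending): 83, 41, 41, 40, 29, 20, 18
The 2 values of 41 occupy positions 2–3 → average rank (2+3)/2 = 2.5.
Sample 1 values → pooled ranks: 20→6, 83→1, 40→4, 41→2.5
Rank sum = 6 + 1 + 4 + 2.5 = 13.5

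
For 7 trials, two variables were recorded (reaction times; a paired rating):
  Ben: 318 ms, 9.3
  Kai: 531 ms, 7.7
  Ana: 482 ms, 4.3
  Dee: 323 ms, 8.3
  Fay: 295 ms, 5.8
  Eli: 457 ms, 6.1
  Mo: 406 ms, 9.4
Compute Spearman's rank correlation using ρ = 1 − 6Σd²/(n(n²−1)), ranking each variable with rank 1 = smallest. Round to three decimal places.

Ranks of variable 1: 2, 7, 6, 3, 1, 5, 4
Ranks of variable 2: 6, 4, 1, 5, 2, 3, 7
d = r₁ − r₂: -4, 3, 5, -2, -1, 2, -3
d²: 16, 9, 25, 4, 1, 4, 9; Σd² = 68
ρ = 1 − 6·68/(7·48) = 1 − 408/336 = -0.214

-0.214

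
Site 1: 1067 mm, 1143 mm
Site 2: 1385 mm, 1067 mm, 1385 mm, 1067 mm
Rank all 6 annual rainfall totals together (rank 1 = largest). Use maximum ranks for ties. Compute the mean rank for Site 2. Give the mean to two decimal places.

4.00

Sorted (descending): 1385, 1385, 1143, 1067, 1067, 1067
The 2 values of 1385 occupy positions 1–2 → each gets rank 2.
The 3 values of 1067 occupy positions 4–6 → each gets rank 6.
Site 2 values → pooled ranks: 1385→2, 1067→6, 1385→2, 1067→6
Mean rank = (2 + 6 + 2 + 6) / 4 = 4.00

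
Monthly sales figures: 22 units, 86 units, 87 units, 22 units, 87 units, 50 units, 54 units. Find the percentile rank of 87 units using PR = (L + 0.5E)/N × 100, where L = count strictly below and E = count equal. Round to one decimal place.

85.7

N = 7.
Strictly below 87: 5. Equal to 87: 2.
PR = (5 + 0.5·2)/7 × 100 = 85.7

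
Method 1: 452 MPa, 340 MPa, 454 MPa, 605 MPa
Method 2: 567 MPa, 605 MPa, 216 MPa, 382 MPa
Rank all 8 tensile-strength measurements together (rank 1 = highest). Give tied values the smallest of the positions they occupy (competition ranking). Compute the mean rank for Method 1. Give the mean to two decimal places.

Sorted (descending): 605, 605, 567, 454, 452, 382, 340, 216
The 2 values of 605 occupy positions 1–2 → each gets rank 1.
Method 1 values → pooled ranks: 452→5, 340→7, 454→4, 605→1
Mean rank = (5 + 7 + 4 + 1) / 4 = 4.25

4.25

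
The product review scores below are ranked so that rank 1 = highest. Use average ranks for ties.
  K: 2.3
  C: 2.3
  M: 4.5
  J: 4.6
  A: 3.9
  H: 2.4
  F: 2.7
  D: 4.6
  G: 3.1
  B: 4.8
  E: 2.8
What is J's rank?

2.5

Sorted (descending): 4.8, 4.6, 4.6, 4.5, 3.9, 3.1, 2.8, 2.7, 2.4, 2.3, 2.3
The 2 values of 4.6 occupy positions 2–3 → average rank (2+3)/2 = 2.5.
The 2 values of 2.3 occupy positions 10–11 → average rank (10+11)/2 = 10.5.
J has value 4.6 → rank 2.5.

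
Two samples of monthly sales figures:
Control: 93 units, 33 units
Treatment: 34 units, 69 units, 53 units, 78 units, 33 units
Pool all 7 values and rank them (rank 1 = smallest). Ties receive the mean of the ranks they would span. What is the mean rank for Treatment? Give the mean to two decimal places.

3.90

Sorted (ascending): 33, 33, 34, 53, 69, 78, 93
The 2 values of 33 occupy positions 1–2 → average rank (1+2)/2 = 1.5.
Treatment values → pooled ranks: 34→3, 69→5, 53→4, 78→6, 33→1.5
Mean rank = (3 + 5 + 4 + 6 + 1.5) / 5 = 3.90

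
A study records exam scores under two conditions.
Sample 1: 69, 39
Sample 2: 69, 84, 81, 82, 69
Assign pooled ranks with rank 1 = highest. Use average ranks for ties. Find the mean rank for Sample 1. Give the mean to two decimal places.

6.00

Sorted (descending): 84, 82, 81, 69, 69, 69, 39
The 3 values of 69 occupy positions 4–6 → average rank 5.
Sample 1 values → pooled ranks: 69→5, 39→7
Mean rank = (5 + 7) / 2 = 6.00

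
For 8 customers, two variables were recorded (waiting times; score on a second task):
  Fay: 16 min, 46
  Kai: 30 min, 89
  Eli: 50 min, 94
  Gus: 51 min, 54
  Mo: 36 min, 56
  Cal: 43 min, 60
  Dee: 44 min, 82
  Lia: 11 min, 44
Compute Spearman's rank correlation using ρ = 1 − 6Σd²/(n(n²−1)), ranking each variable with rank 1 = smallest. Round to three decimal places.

0.500

Ranks of variable 1: 2, 3, 7, 8, 4, 5, 6, 1
Ranks of variable 2: 2, 7, 8, 3, 4, 5, 6, 1
d = r₁ − r₂: 0, -4, -1, 5, 0, 0, 0, 0
d²: 0, 16, 1, 25, 0, 0, 0, 0; Σd² = 42
ρ = 1 − 6·42/(8·63) = 1 − 252/504 = 0.500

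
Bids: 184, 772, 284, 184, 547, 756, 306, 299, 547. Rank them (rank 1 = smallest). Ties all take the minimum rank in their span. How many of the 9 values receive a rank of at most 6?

Sorted (ascending): 184, 184, 284, 299, 306, 547, 547, 756, 772
The 2 values of 184 occupy positions 1–2 → each gets rank 1.
The 2 values of 547 occupy positions 6–7 → each gets rank 6.
Ranks ≤ 6: {1, 1, 3, 4, 5, 6, 6} → 7 values.

7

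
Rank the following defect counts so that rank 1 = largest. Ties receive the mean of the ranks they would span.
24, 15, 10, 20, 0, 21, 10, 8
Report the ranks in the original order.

1, 4, 5.5, 3, 8, 2, 5.5, 7

Sorted (descending): 24, 21, 20, 15, 10, 10, 8, 0
The 2 values of 10 occupy positions 5–6 → average rank (5+6)/2 = 5.5.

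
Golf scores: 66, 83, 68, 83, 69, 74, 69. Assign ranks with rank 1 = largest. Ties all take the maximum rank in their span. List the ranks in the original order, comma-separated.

Sorted (descending): 83, 83, 74, 69, 69, 68, 66
The 2 values of 83 occupy positions 1–2 → each gets rank 2.
The 2 values of 69 occupy positions 4–5 → each gets rank 5.

7, 2, 6, 2, 5, 3, 5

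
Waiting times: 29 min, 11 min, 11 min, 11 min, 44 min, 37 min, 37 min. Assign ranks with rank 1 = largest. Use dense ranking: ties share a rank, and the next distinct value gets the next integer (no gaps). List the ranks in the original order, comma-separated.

3, 4, 4, 4, 1, 2, 2

Sorted (descending): 44, 37, 37, 29, 11, 11, 11
The 2 values of 37 share dense rank 2.
The 3 values of 11 share dense rank 4.
Remaining distinct values take the next consecutive integers.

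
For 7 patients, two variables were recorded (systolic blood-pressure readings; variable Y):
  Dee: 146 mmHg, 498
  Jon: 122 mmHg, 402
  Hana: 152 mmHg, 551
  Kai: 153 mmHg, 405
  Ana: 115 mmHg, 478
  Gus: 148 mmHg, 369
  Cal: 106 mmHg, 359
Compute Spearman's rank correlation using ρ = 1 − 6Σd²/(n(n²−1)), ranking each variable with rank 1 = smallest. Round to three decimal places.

Ranks of variable 1: 4, 3, 6, 7, 2, 5, 1
Ranks of variable 2: 6, 3, 7, 4, 5, 2, 1
d = r₁ − r₂: -2, 0, -1, 3, -3, 3, 0
d²: 4, 0, 1, 9, 9, 9, 0; Σd² = 32
ρ = 1 − 6·32/(7·48) = 1 − 192/336 = 0.429

0.429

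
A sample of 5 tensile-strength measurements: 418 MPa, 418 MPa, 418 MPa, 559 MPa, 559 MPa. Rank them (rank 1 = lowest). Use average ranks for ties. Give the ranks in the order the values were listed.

2, 2, 2, 4.5, 4.5

Sorted (ascending): 418, 418, 418, 559, 559
The 3 values of 418 occupy positions 1–3 → average rank 2.
The 2 values of 559 occupy positions 4–5 → average rank (4+5)/2 = 4.5.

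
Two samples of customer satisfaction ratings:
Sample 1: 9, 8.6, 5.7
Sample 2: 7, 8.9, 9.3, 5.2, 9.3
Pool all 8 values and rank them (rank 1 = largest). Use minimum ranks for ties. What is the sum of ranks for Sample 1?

15

Sorted (descending): 9.3, 9.3, 9, 8.9, 8.6, 7, 5.7, 5.2
The 2 values of 9.3 occupy positions 1–2 → each gets rank 1.
Sample 1 values → pooled ranks: 9→3, 8.6→5, 5.7→7
Rank sum = 3 + 5 + 7 = 15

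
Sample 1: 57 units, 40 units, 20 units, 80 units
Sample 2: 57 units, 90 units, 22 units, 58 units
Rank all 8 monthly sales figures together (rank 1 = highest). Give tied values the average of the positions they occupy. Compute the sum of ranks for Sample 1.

Sorted (descending): 90, 80, 58, 57, 57, 40, 22, 20
The 2 values of 57 occupy positions 4–5 → average rank (4+5)/2 = 4.5.
Sample 1 values → pooled ranks: 57→4.5, 40→6, 20→8, 80→2
Rank sum = 4.5 + 6 + 8 + 2 = 20.5

20.5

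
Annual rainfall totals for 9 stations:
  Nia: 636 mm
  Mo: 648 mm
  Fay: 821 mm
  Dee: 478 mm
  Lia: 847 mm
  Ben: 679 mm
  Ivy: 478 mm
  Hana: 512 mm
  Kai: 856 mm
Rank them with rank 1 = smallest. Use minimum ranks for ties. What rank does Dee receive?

1

Sorted (ascending): 478, 478, 512, 636, 648, 679, 821, 847, 856
The 2 values of 478 occupy positions 1–2 → each gets rank 1.
Dee has value 478 mm → rank 1.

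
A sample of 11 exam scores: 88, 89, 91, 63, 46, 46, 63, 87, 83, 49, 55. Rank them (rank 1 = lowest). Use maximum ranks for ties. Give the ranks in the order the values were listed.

Sorted (ascending): 46, 46, 49, 55, 63, 63, 83, 87, 88, 89, 91
The 2 values of 46 occupy positions 1–2 → each gets rank 2.
The 2 values of 63 occupy positions 5–6 → each gets rank 6.

9, 10, 11, 6, 2, 2, 6, 8, 7, 3, 4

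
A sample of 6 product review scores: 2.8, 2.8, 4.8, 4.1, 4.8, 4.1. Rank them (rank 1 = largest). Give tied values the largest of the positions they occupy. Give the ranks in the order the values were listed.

Sorted (descending): 4.8, 4.8, 4.1, 4.1, 2.8, 2.8
The 2 values of 4.8 occupy positions 1–2 → each gets rank 2.
The 2 values of 4.1 occupy positions 3–4 → each gets rank 4.
The 2 values of 2.8 occupy positions 5–6 → each gets rank 6.

6, 6, 2, 4, 2, 4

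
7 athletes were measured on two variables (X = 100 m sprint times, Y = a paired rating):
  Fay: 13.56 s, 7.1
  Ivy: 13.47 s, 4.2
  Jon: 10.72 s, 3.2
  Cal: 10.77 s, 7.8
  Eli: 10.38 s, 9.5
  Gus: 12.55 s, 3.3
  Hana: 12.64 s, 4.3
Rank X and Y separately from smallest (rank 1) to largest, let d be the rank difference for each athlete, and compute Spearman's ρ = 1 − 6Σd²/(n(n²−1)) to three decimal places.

Ranks of variable 1: 7, 6, 2, 3, 1, 4, 5
Ranks of variable 2: 5, 3, 1, 6, 7, 2, 4
d = r₁ − r₂: 2, 3, 1, -3, -6, 2, 1
d²: 4, 9, 1, 9, 36, 4, 1; Σd² = 64
ρ = 1 − 6·64/(7·48) = 1 − 384/336 = -0.143

-0.143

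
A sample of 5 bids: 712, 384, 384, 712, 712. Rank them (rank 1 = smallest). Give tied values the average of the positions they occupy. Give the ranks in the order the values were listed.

Sorted (ascending): 384, 384, 712, 712, 712
The 2 values of 384 occupy positions 1–2 → average rank (1+2)/2 = 1.5.
The 3 values of 712 occupy positions 3–5 → average rank 4.

4, 1.5, 1.5, 4, 4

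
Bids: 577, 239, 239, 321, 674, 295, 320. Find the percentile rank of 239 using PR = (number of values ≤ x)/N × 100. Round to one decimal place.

N = 7.
Strictly below 239: 0. Equal to 239: 2.
PR = 2/7 × 100 = 28.6

28.6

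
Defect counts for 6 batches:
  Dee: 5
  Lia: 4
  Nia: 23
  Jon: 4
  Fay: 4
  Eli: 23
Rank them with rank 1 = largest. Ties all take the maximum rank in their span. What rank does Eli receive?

Sorted (descending): 23, 23, 5, 4, 4, 4
The 2 values of 23 occupy positions 1–2 → each gets rank 2.
The 3 values of 4 occupy positions 4–6 → each gets rank 6.
Eli has value 23 → rank 2.

2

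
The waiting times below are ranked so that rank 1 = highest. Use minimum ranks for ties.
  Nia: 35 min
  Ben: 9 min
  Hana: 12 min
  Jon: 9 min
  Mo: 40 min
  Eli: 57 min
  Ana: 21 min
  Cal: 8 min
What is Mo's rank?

Sorted (descending): 57, 40, 35, 21, 12, 9, 9, 8
The 2 values of 9 occupy positions 6–7 → each gets rank 6.
Mo has value 40 min → rank 2.

2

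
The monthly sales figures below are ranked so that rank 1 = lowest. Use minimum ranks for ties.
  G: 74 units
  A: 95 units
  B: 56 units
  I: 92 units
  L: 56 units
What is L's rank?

1

Sorted (ascending): 56, 56, 74, 92, 95
The 2 values of 56 occupy positions 1–2 → each gets rank 1.
L has value 56 units → rank 1.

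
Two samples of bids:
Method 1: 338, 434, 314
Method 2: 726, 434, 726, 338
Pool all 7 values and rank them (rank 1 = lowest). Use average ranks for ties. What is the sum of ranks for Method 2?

Sorted (ascending): 314, 338, 338, 434, 434, 726, 726
The 2 values of 338 occupy positions 2–3 → average rank (2+3)/2 = 2.5.
The 2 values of 434 occupy positions 4–5 → average rank (4+5)/2 = 4.5.
The 2 values of 726 occupy positions 6–7 → average rank (6+7)/2 = 6.5.
Method 2 values → pooled ranks: 726→6.5, 434→4.5, 726→6.5, 338→2.5
Rank sum = 6.5 + 4.5 + 6.5 + 2.5 = 20

20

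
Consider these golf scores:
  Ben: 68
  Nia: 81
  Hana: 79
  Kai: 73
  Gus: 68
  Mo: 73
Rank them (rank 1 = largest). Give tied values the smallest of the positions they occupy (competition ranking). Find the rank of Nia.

1

Sorted (descending): 81, 79, 73, 73, 68, 68
The 2 values of 73 occupy positions 3–4 → each gets rank 3.
The 2 values of 68 occupy positions 5–6 → each gets rank 5.
Nia has value 81 → rank 1.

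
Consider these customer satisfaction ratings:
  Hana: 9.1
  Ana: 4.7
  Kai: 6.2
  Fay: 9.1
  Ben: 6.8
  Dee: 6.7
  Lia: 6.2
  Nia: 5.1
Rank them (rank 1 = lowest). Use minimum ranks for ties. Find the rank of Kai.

3

Sorted (ascending): 4.7, 5.1, 6.2, 6.2, 6.7, 6.8, 9.1, 9.1
The 2 values of 6.2 occupy positions 3–4 → each gets rank 3.
The 2 values of 9.1 occupy positions 7–8 → each gets rank 7.
Kai has value 6.2 → rank 3.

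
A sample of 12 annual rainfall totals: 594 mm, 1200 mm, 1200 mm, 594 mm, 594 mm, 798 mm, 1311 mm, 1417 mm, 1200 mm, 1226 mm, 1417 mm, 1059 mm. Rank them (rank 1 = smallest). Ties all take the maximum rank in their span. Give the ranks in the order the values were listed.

3, 8, 8, 3, 3, 4, 10, 12, 8, 9, 12, 5

Sorted (ascending): 594, 594, 594, 798, 1059, 1200, 1200, 1200, 1226, 1311, 1417, 1417
The 3 values of 594 occupy positions 1–3 → each gets rank 3.
The 3 values of 1200 occupy positions 6–8 → each gets rank 8.
The 2 values of 1417 occupy positions 11–12 → each gets rank 12.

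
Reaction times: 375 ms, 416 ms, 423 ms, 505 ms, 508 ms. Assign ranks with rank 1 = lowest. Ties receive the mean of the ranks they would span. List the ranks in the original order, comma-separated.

1, 2, 3, 4, 5

Sorted (ascending): 375, 416, 423, 505, 508
No ties — each value takes its position as its rank.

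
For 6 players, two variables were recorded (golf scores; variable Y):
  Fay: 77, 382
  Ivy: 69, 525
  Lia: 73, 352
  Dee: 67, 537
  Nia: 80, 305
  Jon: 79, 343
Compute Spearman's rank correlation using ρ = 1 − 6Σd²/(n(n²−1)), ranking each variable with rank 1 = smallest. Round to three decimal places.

-0.943

Ranks of variable 1: 4, 2, 3, 1, 6, 5
Ranks of variable 2: 4, 5, 3, 6, 1, 2
d = r₁ − r₂: 0, -3, 0, -5, 5, 3
d²: 0, 9, 0, 25, 25, 9; Σd² = 68
ρ = 1 − 6·68/(6·35) = 1 − 408/210 = -0.943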